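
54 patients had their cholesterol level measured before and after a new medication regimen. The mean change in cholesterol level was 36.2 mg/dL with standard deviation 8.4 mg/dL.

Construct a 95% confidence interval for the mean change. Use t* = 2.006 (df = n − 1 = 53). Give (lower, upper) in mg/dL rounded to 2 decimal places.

(33.91, 38.49)

This is a matched-pairs design, so SE = s_d/√n = 8.4/√54 = 1.1431.
Margin = 2.006 × 1.1431 = 2.2931; the interval is 36.2 ± 2.2931 = (33.91, 38.49).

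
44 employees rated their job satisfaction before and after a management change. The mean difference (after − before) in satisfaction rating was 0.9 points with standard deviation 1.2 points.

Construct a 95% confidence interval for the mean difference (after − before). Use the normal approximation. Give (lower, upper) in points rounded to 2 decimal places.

(0.55, 1.25)

Paired design: SE = s_d/√n = 1.2/√44 = 0.1809.
z* = 1.960; margin of error = 1.960 × 0.1809 = 0.3546.
0.9 ± 0.3546 → (0.55, 1.25).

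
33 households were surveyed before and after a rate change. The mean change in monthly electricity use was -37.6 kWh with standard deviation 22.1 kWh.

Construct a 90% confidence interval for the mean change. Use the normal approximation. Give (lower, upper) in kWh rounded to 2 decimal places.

(-43.93, -31.27)

This is a matched-pairs design, so SE = s_d/√n = 22.1/√33 = 3.8471.
Margin = 1.645 × 3.8471 = 6.3285; the interval is -37.6 ± 6.3285 = (-43.93, -31.27).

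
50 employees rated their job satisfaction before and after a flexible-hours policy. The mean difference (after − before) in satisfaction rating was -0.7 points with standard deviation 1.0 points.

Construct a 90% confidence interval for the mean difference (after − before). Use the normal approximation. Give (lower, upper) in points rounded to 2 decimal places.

This is a matched-pairs design, so SE = s_d/√n = 1.0/√50 = 0.1414.
Margin = 1.645 × 0.1414 = 0.2326; the interval is -0.7 ± 0.2326 = (-0.93, -0.47).

(-0.93, -0.47)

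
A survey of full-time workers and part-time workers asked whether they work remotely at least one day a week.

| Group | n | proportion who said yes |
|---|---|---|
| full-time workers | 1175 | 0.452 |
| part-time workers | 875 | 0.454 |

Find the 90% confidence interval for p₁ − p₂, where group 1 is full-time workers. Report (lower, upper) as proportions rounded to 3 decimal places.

The two standard errors are √(0.4520×0.5480/1175) = 0.01452 and √(0.4540×0.5460/875) = 0.01683.
Because the samples are independent, SE_diff = √(0.01452² + 0.01683²) = 0.02223.
Using z* = 1.645 for 90%, ME = 1.645 × 0.02223 = 0.03657.
p̂₁ − p̂₂ = -0.0020; interval -0.0020 ± 0.03657 gives (-0.039, 0.035).

(-0.039, 0.035)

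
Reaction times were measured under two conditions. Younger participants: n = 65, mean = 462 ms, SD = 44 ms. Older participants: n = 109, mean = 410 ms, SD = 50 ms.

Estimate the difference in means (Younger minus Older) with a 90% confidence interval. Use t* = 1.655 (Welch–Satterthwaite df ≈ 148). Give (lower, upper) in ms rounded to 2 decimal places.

Per-group SEs: s₁/√n₁ = 44/√65 = 5.4575, s₂/√n₂ = 50/√109 = 4.7891.
Unpooled SE of the difference: √(29.78430625 + 22.93547881) = 7.2608.
Margin of error = t* · SE = 1.655 × 7.2608 = 12.0166.
x̄₁ − x̄₂ = 462 − 410 = 52.0000.
CI: 52.0000 ± 12.0166 = (39.98, 64.02).

(39.98, 64.02)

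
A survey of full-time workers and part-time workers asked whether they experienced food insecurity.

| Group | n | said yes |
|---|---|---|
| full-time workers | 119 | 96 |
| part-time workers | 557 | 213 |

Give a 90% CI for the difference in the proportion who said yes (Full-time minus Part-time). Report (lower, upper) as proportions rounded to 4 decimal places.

Sample proportions: 96/119 = 0.8067, 213/557 = 0.3824.
Each SE is √(p̂(1−p̂)/n): √(0.8067·0.1933/119) = 0.03620 and √(0.3824·0.6176/557) = 0.02059.
SE(p̂₁ − p̂₂) = √(SE₁² + SE₂²) = √(0.00131044 + 0.0004239481) = 0.04165, since the two samples are independent.
At 90% confidence z* = 1.645; margin = 1.645 × 0.04165 = 0.06851.
The difference is 0.8067 − 0.3824 = 0.4243, so the interval is 0.4243 ± 0.06851 = (0.3558, 0.4928).

(0.3558, 0.4928)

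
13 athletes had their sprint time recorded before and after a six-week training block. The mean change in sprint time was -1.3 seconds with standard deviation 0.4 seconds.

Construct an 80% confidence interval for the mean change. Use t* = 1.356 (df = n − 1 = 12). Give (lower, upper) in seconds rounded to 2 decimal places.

(-1.45, -1.15)

Paired design: SE = s_d/√n = 0.4/√13 = 0.1109.
t* = 1.356; margin of error = 1.356 × 0.1109 = 0.1504.
-1.3 ± 0.1504 → (-1.45, -1.15).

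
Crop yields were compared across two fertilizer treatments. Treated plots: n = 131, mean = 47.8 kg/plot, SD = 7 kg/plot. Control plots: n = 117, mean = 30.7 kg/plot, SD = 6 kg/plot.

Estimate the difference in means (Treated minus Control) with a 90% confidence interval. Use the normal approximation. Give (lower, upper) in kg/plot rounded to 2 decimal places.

SE₁ = s₁/√n₁ = 7/√131 = 0.6116; SE₂ = 6/√117 = 0.5547.
Independent samples, unequal variances: SE_diff = √(SE₁² + SE₂²) = √(0.37405456 + 0.30769209) = 0.8257.
z* = 1.645, so margin of error = 1.645 × 0.8257 = 1.3583.
Difference in means = 47.8 − 30.7 = 17.1000.
17.1000 ± 1.3583 → (15.74, 18.46).

(15.74, 18.46)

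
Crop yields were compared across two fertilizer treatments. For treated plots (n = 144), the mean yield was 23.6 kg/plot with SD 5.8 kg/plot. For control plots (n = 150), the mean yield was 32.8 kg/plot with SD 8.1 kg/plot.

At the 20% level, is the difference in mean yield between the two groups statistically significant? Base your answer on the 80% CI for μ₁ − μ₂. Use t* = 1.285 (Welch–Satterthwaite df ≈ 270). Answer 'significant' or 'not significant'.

significant

Per-group SEs: s₁/√n₁ = 5.8/√144 = 0.4833, s₂/√n₂ = 8.1/√150 = 0.6614.
Unpooled SE of the difference: √(0.23357889 + 0.43744996) = 0.8192.
Margin of error = t* · SE = 1.285 × 0.8192 = 1.0527.
x̄₁ − x̄₂ = 23.6 − 32.8 = -9.2000.
CI: -9.2000 ± 1.0527 = (-10.2527, -8.1473).
The interval (-10.2527, -8.1473) does not contain 0, so the difference is significant.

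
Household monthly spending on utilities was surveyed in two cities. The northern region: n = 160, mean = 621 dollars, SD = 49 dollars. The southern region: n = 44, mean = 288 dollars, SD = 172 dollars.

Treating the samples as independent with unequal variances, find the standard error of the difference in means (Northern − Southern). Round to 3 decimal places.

Per-group SEs: s₁/√n₁ = 49/√160 = 3.8738, s₂/√n₂ = 172/√44 = 25.9300.
Unpooled SE of the difference: √(15.00632644 + 672.3649) = 26.2178.

26.218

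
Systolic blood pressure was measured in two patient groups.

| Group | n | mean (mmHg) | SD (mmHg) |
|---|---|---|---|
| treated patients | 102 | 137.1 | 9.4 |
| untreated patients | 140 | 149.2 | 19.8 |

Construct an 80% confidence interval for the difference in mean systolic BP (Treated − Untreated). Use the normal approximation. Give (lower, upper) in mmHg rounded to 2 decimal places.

(-14.55, -9.65)

Per-group SEs: s₁/√n₁ = 9.4/√102 = 0.9307, s₂/√n₂ = 19.8/√140 = 1.6734.
Unpooled SE of the difference: √(0.86620249 + 2.80026756) = 1.9148.
Margin of error = z* · SE = 1.282 × 1.9148 = 2.4548.
x̄₁ − x̄₂ = 137.1 − 149.2 = -12.1000.
CI: -12.1000 ± 2.4548 = (-14.55, -9.65).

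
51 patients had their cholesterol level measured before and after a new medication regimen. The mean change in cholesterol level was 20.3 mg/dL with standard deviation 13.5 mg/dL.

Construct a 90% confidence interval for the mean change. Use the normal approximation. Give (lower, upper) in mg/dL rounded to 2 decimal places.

Paired design: SE = s_d/√n = 13.5/√51 = 1.8904.
z* = 1.645; margin of error = 1.645 × 1.8904 = 3.1097.
20.3 ± 3.1097 → (17.19, 23.41).

(17.19, 23.41)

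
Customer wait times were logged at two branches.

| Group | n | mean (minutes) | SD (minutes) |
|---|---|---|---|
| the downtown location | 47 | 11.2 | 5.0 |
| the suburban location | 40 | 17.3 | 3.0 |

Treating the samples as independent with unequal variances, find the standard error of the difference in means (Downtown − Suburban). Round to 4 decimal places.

SE₁ = s₁/√n₁ = 5.0/√47 = 0.7293; SE₂ = 3.0/√40 = 0.4743.
Independent samples, unequal variances: SE_diff = √(SE₁² + SE₂²) = √(0.53187849 + 0.22496049) = 0.8700.

0.8700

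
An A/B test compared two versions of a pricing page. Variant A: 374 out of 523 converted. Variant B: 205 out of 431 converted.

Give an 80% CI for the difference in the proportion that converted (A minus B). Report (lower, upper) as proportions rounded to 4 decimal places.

First, p̂₁ = 374/523 = 0.7151; p̂₂ = 205/431 = 0.4756.
The two standard errors are √(0.7151×0.2849/523) = 0.01974 and √(0.4756×0.5244/431) = 0.02406.
Because the samples are independent, SE_diff = √(0.01974² + 0.02406²) = 0.03112.
Using z* = 1.282 for 80%, ME = 1.282 × 0.03112 = 0.03990.
p̂₁ − p̂₂ = 0.2395; interval 0.2395 ± 0.03990 gives (0.1996, 0.2794).

(0.1996, 0.2794)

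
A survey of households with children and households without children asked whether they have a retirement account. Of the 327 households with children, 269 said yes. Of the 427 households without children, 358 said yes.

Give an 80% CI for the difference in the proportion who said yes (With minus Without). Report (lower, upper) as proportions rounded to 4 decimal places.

(-0.0512, 0.0196)

p̂₁ = 269/327 = 0.8226 and p̂₂ = 358/427 = 0.8384.
SE₁ = √(p̂₁(1−p̂₁)/n₁) = √(0.8226·0.1774/327) = 0.02113; SE₂ = √(0.8384·0.1616/427) = 0.01781.
Independent samples: SE of the difference = √(SE₁² + SE₂²) = √(0.0004464769 + 0.0003171961) = 0.02763.
z* for 80% confidence is 1.282, so the margin of error is 1.282 × 0.02763 = 0.03542.
Point estimate p̂₁ − p̂₂ = 0.8226 − 0.8384 = -0.0158.
-0.0158 ± 0.03542 → (-0.0512, 0.0196).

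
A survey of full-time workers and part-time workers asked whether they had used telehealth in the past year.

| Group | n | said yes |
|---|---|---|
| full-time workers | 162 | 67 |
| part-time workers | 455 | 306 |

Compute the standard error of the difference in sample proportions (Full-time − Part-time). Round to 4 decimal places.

0.0445

First, p̂₁ = 67/162 = 0.4136; p̂₂ = 306/455 = 0.6725.
The two standard errors are √(0.4136×0.5864/162) = 0.03869 and √(0.6725×0.3275/455) = 0.02200.
Because the samples are independent, SE_diff = √(0.03869² + 0.02200²) = 0.04451.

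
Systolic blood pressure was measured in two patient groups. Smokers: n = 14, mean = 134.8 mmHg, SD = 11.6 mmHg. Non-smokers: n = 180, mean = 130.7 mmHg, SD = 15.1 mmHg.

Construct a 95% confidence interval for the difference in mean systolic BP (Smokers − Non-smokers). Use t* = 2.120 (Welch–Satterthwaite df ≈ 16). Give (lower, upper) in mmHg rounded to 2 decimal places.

(-2.89, 11.09)

Standard errors of each mean: 11.6/√14 = 3.1002 and 15.1/√180 = 1.1255.
SE(x̄₁ − x̄₂) = √(3.1002² + 1.1255²) = 3.2982 for independent samples with unequal variances.
With t* = 2.120, the margin is 2.120 × 3.2982 = 6.9922.
x̄₁ − x̄₂ = 134.8 − 130.7 = 4.1000; the interval is 4.1000 ± 6.9922 = (-2.89, 11.09).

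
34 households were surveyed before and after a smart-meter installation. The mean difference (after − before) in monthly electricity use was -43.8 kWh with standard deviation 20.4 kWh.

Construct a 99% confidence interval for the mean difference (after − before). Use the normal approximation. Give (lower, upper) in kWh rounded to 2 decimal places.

Paired design: SE = s_d/√n = 20.4/√34 = 3.4986.
z* = 2.576; margin of error = 2.576 × 3.4986 = 9.0124.
-43.8 ± 9.0124 → (-52.81, -34.79).

(-52.81, -34.79)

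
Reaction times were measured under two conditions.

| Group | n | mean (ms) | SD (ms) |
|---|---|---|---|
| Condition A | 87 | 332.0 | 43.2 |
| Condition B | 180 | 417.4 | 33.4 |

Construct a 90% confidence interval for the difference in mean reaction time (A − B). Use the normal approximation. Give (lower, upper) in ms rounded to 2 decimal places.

Standard errors of each mean: 43.2/√87 = 4.6315 and 33.4/√180 = 2.4895.
SE(x̄₁ − x̄₂) = √(4.6315² + 2.4895²) = 5.2582 for independent samples with unequal variances.
With z* = 1.645, the margin is 1.645 × 5.2582 = 8.6497.
x̄₁ − x̄₂ = 332.0 − 417.4 = -85.4000; the interval is -85.4000 ± 8.6497 = (-94.05, -76.75).

(-94.05, -76.75)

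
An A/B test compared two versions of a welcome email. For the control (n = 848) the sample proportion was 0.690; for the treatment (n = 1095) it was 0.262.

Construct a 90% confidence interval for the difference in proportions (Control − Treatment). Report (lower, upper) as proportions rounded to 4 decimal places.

The two standard errors are √(0.6900×0.3100/848) = 0.01588 and √(0.2620×0.7380/1095) = 0.01329.
Because the samples are independent, SE_diff = √(0.01588² + 0.01329²) = 0.02071.
Using z* = 1.645 for 90%, ME = 1.645 × 0.02071 = 0.03407.
p̂₁ − p̂₂ = 0.4280; interval 0.4280 ± 0.03407 gives (0.3939, 0.4621).

(0.3939, 0.4621)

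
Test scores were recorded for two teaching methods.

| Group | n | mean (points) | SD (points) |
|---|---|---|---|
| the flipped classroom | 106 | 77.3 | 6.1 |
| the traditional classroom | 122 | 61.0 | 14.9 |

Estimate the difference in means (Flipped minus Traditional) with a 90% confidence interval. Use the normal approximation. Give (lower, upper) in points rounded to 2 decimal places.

(13.88, 18.72)

Standard errors of each mean: 6.1/√106 = 0.5925 and 14.9/√122 = 1.3490.
SE(x̄₁ − x̄₂) = √(0.5925² + 1.3490²) = 1.4734 for independent samples with unequal variances.
With z* = 1.645, the margin is 1.645 × 1.4734 = 2.4237.
x̄₁ − x̄₂ = 77.3 − 61.0 = 16.3000; the interval is 16.3000 ± 2.4237 = (13.88, 18.72).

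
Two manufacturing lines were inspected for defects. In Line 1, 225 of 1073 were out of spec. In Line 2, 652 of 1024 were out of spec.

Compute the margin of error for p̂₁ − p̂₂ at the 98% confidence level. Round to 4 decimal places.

Sample proportions: 225/1073 = 0.2097, 652/1024 = 0.6367.
Each SE is √(p̂(1−p̂)/n): √(0.2097·0.7903/1073) = 0.01243 and √(0.6367·0.3633/1024) = 0.01503.
SE(p̂₁ − p̂₂) = √(SE₁² + SE₂²) = √(0.0001545049 + 0.0002259009) = 0.01950, since the two samples are independent.
At 98% confidence z* = 2.326; margin = 2.326 × 0.01950 = 0.04536.

0.0454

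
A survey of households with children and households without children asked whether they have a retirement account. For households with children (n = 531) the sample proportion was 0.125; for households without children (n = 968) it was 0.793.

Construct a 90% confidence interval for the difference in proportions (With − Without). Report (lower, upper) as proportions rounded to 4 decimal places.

SE₁ = √(p̂₁(1−p̂₁)/n₁) = √(0.1250·0.8750/531) = 0.01435; SE₂ = √(0.7930·0.2070/968) = 0.01302.
Independent samples: SE of the difference = √(SE₁² + SE₂²) = √(0.0002059225 + 0.0001695204) = 0.01938.
z* for 90% confidence is 1.645, so the margin of error is 1.645 × 0.01938 = 0.03188.
Point estimate p̂₁ − p̂₂ = 0.1250 − 0.7930 = -0.6680.
-0.6680 ± 0.03188 → (-0.6999, -0.6361).

(-0.6999, -0.6361)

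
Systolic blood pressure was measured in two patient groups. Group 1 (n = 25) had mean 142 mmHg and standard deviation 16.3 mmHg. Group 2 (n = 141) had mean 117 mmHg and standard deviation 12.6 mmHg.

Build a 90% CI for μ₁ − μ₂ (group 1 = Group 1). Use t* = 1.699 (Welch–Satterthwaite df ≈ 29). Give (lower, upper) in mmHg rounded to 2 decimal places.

(19.18, 30.82)

Per-group SEs: s₁/√n₁ = 16.3/√25 = 3.2600, s₂/√n₂ = 12.6/√141 = 1.0611.
Unpooled SE of the difference: √(10.6276 + 1.12593321) = 3.4283.
Margin of error = t* · SE = 1.699 × 3.4283 = 5.8247.
x̄₁ − x̄₂ = 142 − 117 = 25.0000.
CI: 25.0000 ± 5.8247 = (19.18, 30.82).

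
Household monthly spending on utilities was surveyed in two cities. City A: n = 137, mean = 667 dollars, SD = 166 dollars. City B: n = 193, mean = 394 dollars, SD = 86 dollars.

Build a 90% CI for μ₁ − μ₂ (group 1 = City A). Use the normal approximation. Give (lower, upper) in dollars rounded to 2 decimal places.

(247.54, 298.46)

SE₁ = s₁/√n₁ = 166/√137 = 14.1823; SE₂ = 86/√193 = 6.1904.
Independent samples, unequal variances: SE_diff = √(SE₁² + SE₂²) = √(201.13763329 + 38.32105216) = 15.4745.
z* = 1.645, so margin of error = 1.645 × 15.4745 = 25.4556.
Difference in means = 667 − 394 = 273.0000.
273.0000 ± 25.4556 → (247.54, 298.46).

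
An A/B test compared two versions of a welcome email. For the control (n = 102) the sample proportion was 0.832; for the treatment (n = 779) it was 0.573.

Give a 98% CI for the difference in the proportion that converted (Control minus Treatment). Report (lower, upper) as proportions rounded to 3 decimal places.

SE₁ = √(p̂₁(1−p̂₁)/n₁) = √(0.8320·0.1680/102) = 0.03702; SE₂ = √(0.5730·0.4270/779) = 0.01772.
Independent samples: SE of the difference = √(SE₁² + SE₂²) = √(0.0013704804 + 0.0003139984) = 0.04104.
z* for 98% confidence is 2.326, so the margin of error is 2.326 × 0.04104 = 0.09546.
Point estimate p̂₁ − p̂₂ = 0.8320 − 0.5730 = 0.2590.
0.2590 ± 0.09546 → (0.164, 0.354).

(0.164, 0.354)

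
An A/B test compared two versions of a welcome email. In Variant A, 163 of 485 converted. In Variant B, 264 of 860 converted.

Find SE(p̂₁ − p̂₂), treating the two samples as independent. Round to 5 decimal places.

0.02660

p̂₁ = 163/485 = 0.3361 and p̂₂ = 264/860 = 0.3070.
SE₁ = √(p̂₁(1−p̂₁)/n₁) = √(0.3361·0.6639/485) = 0.02145; SE₂ = √(0.3070·0.6930/860) = 0.01573.
Independent samples: SE of the difference = √(SE₁² + SE₂²) = √(0.0004601025 + 0.0002474329) = 0.02660.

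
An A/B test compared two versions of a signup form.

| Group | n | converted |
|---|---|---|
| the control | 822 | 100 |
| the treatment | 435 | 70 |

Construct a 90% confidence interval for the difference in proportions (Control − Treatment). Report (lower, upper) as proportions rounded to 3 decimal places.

First, p̂₁ = 100/822 = 0.1217; p̂₂ = 70/435 = 0.1609.
The two standard errors are √(0.1217×0.8783/822) = 0.01140 and √(0.1609×0.8391/435) = 0.01762.
Because the samples are independent, SE_diff = √(0.01140² + 0.01762²) = 0.02099.
Using z* = 1.645 for 90%, ME = 1.645 × 0.02099 = 0.03453.
p̂₁ − p̂₂ = -0.0392; interval -0.0392 ± 0.03453 gives (-0.074, -0.005).

(-0.074, -0.005)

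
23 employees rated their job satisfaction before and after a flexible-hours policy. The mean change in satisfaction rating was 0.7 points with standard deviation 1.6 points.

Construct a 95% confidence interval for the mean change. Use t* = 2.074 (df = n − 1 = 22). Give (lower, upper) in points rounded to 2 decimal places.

(0.01, 1.39)

Paired design: SE = s_d/√n = 1.6/√23 = 0.3336.
t* = 2.074; margin of error = 2.074 × 0.3336 = 0.6919.
0.7 ± 0.6919 → (0.01, 1.39).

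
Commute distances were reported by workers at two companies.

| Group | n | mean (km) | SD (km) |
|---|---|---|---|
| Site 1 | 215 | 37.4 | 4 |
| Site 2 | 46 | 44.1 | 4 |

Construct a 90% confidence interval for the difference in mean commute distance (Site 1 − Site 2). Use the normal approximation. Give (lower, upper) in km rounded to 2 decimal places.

SE₁ = s₁/√n₁ = 4/√215 = 0.2728; SE₂ = 4/√46 = 0.5898.
Independent samples, unequal variances: SE_diff = √(SE₁² + SE₂²) = √(0.07441984 + 0.34786404) = 0.6498.
z* = 1.645, so margin of error = 1.645 × 0.6498 = 1.0689.
Difference in means = 37.4 − 44.1 = -6.7000.
-6.7000 ± 1.0689 → (-7.77, -5.63).

(-7.77, -5.63)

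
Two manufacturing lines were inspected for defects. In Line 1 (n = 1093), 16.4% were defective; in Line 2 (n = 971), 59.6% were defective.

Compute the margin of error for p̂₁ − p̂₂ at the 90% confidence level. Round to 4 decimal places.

Each SE is √(p̂(1−p̂)/n): √(0.1640·0.8360/1093) = 0.01120 and √(0.5960·0.4040/971) = 0.01575.
SE(p̂₁ − p̂₂) = √(SE₁² + SE₂²) = √(0.00012544 + 0.0002480625) = 0.01933, since the two samples are independent.
At 90% confidence z* = 1.645; margin = 1.645 × 0.01933 = 0.03180.

0.0318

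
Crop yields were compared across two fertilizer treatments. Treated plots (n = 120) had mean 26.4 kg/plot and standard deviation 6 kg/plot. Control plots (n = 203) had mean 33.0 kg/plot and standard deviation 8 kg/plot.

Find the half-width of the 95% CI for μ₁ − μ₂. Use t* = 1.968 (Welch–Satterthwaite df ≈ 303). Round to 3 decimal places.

1.544

SE₁ = s₁/√n₁ = 6/√120 = 0.5477; SE₂ = 8/√203 = 0.5615.
Independent samples, unequal variances: SE_diff = √(SE₁² + SE₂²) = √(0.29997529 + 0.31528225) = 0.7844.
t* = 1.968, so margin of error = 1.968 × 0.7844 = 1.5437.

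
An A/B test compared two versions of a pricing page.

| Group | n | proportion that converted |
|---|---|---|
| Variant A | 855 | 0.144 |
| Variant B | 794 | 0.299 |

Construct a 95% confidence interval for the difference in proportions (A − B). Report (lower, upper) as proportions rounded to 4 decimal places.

Each SE is √(p̂(1−p̂)/n): √(0.1440·0.8560/855) = 0.01201 and √(0.2990·0.7010/794) = 0.01625.
SE(p̂₁ − p̂₂) = √(SE₁² + SE₂²) = √(0.0001442401 + 0.0002640625) = 0.02021, since the two samples are independent.
At 95% confidence z* = 1.960; margin = 1.960 × 0.02021 = 0.03961.
The difference is 0.1440 − 0.2990 = -0.1550, so the interval is -0.1550 ± 0.03961 = (-0.1946, -0.1154).

(-0.1946, -0.1154)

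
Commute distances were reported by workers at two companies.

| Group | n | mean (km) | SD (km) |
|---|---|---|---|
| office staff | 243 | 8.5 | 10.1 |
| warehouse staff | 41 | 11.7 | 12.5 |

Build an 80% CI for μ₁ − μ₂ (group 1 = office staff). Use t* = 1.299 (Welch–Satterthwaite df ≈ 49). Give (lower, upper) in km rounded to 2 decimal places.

(-5.87, -0.53)

Per-group SEs: s₁/√n₁ = 10.1/√243 = 0.6479, s₂/√n₂ = 12.5/√41 = 1.9522.
Unpooled SE of the difference: √(0.41977441 + 3.81108484) = 2.0569.
Margin of error = t* · SE = 1.299 × 2.0569 = 2.6719.
x̄₁ − x̄₂ = 8.5 − 11.7 = -3.2000.
CI: -3.2000 ± 2.6719 = (-5.87, -0.53).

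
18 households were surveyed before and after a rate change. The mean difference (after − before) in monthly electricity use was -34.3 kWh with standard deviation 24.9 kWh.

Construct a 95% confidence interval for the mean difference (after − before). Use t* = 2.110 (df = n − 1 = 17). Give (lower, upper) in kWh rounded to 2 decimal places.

(-46.68, -21.92)

This is a matched-pairs design, so SE = s_d/√n = 24.9/√18 = 5.8690.
Margin = 2.110 × 5.8690 = 12.3836; the interval is -34.3 ± 12.3836 = (-46.68, -21.92).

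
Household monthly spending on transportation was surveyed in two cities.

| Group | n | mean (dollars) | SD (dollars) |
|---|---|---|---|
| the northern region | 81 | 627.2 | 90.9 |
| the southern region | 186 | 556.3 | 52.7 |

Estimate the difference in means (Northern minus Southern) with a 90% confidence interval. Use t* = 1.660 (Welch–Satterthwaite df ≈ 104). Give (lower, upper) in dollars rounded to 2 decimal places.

Standard errors of each mean: 90.9/√81 = 10.1000 and 52.7/√186 = 3.8642.
SE(x̄₁ − x̄₂) = √(10.1000² + 3.8642²) = 10.8140 for independent samples with unequal variances.
With t* = 1.660, the margin is 1.660 × 10.8140 = 17.9512.
x̄₁ − x̄₂ = 627.2 − 556.3 = 70.9000; the interval is 70.9000 ± 17.9512 = (52.95, 88.85).

(52.95, 88.85)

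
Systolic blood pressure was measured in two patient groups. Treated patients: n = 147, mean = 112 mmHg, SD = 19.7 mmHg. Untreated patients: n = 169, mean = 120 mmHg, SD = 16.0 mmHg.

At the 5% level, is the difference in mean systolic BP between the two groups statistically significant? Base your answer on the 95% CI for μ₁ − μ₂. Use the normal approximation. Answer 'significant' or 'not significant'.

significant

Standard errors of each mean: 19.7/√147 = 1.6248 and 16.0/√169 = 1.2308.
SE(x̄₁ − x̄₂) = √(1.6248² + 1.2308²) = 2.0383 for independent samples with unequal variances.
With z* = 1.960, the margin is 1.960 × 2.0383 = 3.9951.
x̄₁ − x̄₂ = 112 − 120 = -8.0000; the interval is -8.0000 ± 3.9951 = (-11.9951, -4.0049).
The interval (-11.9951, -4.0049) does not contain 0, so the difference is significant.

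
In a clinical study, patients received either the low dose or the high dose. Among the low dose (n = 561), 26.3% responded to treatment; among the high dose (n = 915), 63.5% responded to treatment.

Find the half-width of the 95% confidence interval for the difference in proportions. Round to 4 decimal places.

The two standard errors are √(0.2630×0.7370/561) = 0.01859 and √(0.6350×0.3650/915) = 0.01592.
Because the samples are independent, SE_diff = √(0.01859² + 0.01592²) = 0.02448.
Using z* = 1.960 for 95%, ME = 1.960 × 0.02448 = 0.04798.

0.0480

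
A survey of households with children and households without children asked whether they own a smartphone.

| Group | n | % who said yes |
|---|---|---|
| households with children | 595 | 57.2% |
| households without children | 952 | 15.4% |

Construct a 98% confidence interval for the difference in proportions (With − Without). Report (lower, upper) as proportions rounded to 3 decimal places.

The two standard errors are √(0.5720×0.4280/595) = 0.02028 and √(0.1540×0.8460/952) = 0.01170.
Because the samples are independent, SE_diff = √(0.02028² + 0.01170²) = 0.02341.
Using z* = 2.326 for 98%, ME = 2.326 × 0.02341 = 0.05445.
p̂₁ − p̂₂ = 0.4180; interval 0.4180 ± 0.05445 gives (0.364, 0.472).

(0.364, 0.472)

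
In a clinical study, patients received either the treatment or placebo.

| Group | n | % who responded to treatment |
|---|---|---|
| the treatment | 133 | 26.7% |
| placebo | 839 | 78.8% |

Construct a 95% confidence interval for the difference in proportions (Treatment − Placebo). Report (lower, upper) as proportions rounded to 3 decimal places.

(-0.601, -0.441)

SE₁ = √(p̂₁(1−p̂₁)/n₁) = √(0.2670·0.7330/133) = 0.03836; SE₂ = √(0.7880·0.2120/839) = 0.01411.
Independent samples: SE of the difference = √(SE₁² + SE₂²) = √(0.0014714896 + 0.0001990921) = 0.04087.
z* for 95% confidence is 1.960, so the margin of error is 1.960 × 0.04087 = 0.08011.
Point estimate p̂₁ − p̂₂ = 0.2670 − 0.7880 = -0.5210.
-0.5210 ± 0.08011 → (-0.601, -0.441).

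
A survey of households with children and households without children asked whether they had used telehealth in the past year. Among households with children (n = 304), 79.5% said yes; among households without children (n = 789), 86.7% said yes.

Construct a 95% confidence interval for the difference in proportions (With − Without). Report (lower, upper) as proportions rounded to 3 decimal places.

Each SE is √(p̂(1−p̂)/n): √(0.7950·0.2050/304) = 0.02315 and √(0.8670·0.1330/789) = 0.01209.
SE(p̂₁ − p̂₂) = √(SE₁² + SE₂²) = √(0.0005359225 + 0.0001461681) = 0.02612, since the two samples are independent.
At 95% confidence z* = 1.960; margin = 1.960 × 0.02612 = 0.05120.
The difference is 0.7950 − 0.8670 = -0.0720, so the interval is -0.0720 ± 0.05120 = (-0.123, -0.021).

(-0.123, -0.021)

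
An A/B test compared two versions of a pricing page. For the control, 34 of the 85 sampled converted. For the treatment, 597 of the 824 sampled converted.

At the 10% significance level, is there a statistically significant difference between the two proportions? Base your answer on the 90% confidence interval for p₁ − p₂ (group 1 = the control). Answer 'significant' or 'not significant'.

p̂₁ = 34/85 = 0.4000 and p̂₂ = 597/824 = 0.7245.
SE₁ = √(p̂₁(1−p̂₁)/n₁) = √(0.4000·0.6000/85) = 0.05314; SE₂ = √(0.7245·0.2755/824) = 0.01556.
Independent samples: SE of the difference = √(SE₁² + SE₂²) = √(0.0028238596 + 0.0002421136) = 0.05537.
z* for 90% confidence is 1.645, so the margin of error is 1.645 × 0.05537 = 0.09108.
Point estimate p̂₁ − p̂₂ = 0.4000 − 0.7245 = -0.3245.
-0.3245 ± 0.09108 → (-0.41558, -0.23342).
The interval (-0.41558, -0.23342) does not contain 0, so the difference is significant.

significant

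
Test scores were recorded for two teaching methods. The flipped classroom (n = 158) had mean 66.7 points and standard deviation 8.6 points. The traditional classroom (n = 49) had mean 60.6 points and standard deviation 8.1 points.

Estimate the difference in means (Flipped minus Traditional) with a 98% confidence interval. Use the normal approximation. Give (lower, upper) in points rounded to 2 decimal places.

Per-group SEs: s₁/√n₁ = 8.6/√158 = 0.6842, s₂/√n₂ = 8.1/√49 = 1.1571.
Unpooled SE of the difference: √(0.46812964 + 1.33888041) = 1.3443.
Margin of error = z* · SE = 2.326 × 1.3443 = 3.1268.
x̄₁ − x̄₂ = 66.7 − 60.6 = 6.1000.
CI: 6.1000 ± 3.1268 = (2.97, 9.23).

(2.97, 9.23)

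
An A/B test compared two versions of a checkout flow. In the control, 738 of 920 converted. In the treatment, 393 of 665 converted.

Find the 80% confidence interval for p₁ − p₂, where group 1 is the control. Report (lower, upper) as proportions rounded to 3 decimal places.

Sample proportions: 738/920 = 0.8022, 393/665 = 0.5910.
Each SE is √(p̂(1−p̂)/n): √(0.8022·0.1978/920) = 0.01313 and √(0.5910·0.4090/665) = 0.01907.
SE(p̂₁ − p̂₂) = √(SE₁² + SE₂²) = √(0.0001723969 + 0.0003636649) = 0.02315, since the two samples are independent.
At 80% confidence z* = 1.282; margin = 1.282 × 0.02315 = 0.02968.
The difference is 0.8022 − 0.5910 = 0.2112, so the interval is 0.2112 ± 0.02968 = (0.182, 0.241).

(0.182, 0.241)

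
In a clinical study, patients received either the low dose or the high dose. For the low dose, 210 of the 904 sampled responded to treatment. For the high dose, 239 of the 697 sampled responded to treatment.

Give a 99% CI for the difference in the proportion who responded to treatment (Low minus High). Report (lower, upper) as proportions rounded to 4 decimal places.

Sample proportions: 210/904 = 0.2323, 239/697 = 0.3429.
Each SE is √(p̂(1−p̂)/n): √(0.2323·0.7677/904) = 0.01405 and √(0.3429·0.6571/697) = 0.01798.
SE(p̂₁ − p̂₂) = √(SE₁² + SE₂²) = √(0.0001974025 + 0.0003232804) = 0.02282, since the two samples are independent.
At 99% confidence z* = 2.576; margin = 2.576 × 0.02282 = 0.05878.
The difference is 0.2323 − 0.3429 = -0.1106, so the interval is -0.1106 ± 0.05878 = (-0.1694, -0.0518).

(-0.1694, -0.0518)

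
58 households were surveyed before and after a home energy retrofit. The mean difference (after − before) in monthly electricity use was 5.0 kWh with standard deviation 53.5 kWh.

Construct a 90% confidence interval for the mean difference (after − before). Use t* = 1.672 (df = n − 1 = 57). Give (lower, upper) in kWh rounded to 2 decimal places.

(-6.75, 16.75)

This is a matched-pairs design, so SE = s_d/√n = 53.5/√58 = 7.0249.
Margin = 1.672 × 7.0249 = 11.7456; the interval is 5.0 ± 11.7456 = (-6.75, 16.75).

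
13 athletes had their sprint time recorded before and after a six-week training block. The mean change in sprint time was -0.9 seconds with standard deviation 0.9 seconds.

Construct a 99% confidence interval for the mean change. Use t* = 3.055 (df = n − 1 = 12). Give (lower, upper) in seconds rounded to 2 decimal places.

(-1.66, -0.14)

Paired design: SE = s_d/√n = 0.9/√13 = 0.2496.
t* = 3.055; margin of error = 3.055 × 0.2496 = 0.7625.
-0.9 ± 0.7625 → (-1.66, -0.14).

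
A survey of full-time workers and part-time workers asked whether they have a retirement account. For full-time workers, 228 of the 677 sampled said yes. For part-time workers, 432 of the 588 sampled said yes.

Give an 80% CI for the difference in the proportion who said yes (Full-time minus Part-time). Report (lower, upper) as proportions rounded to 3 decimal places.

p̂₁ = 228/677 = 0.3368 and p̂₂ = 432/588 = 0.7347.
SE₁ = √(p̂₁(1−p̂₁)/n₁) = √(0.3368·0.6632/677) = 0.01816; SE₂ = √(0.7347·0.2653/588) = 0.01821.
Independent samples: SE of the difference = √(SE₁² + SE₂²) = √(0.0003297856 + 0.0003316041) = 0.02572.
z* for 80% confidence is 1.282, so the margin of error is 1.282 × 0.02572 = 0.03297.
Point estimate p̂₁ − p̂₂ = 0.3368 − 0.7347 = -0.3979.
-0.3979 ± 0.03297 → (-0.431, -0.365).

(-0.431, -0.365)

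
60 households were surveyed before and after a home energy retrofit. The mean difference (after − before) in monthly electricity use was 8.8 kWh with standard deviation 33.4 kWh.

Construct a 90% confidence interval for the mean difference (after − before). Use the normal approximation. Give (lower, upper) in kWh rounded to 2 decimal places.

(1.71, 15.89)

Paired design: SE = s_d/√n = 33.4/√60 = 4.3119.
z* = 1.645; margin of error = 1.645 × 4.3119 = 7.0931.
8.8 ± 7.0931 → (1.71, 15.89).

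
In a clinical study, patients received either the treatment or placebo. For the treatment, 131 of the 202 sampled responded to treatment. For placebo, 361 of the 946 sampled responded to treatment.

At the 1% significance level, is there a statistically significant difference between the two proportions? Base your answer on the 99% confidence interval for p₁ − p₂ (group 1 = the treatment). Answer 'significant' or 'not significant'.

significant

p̂₁ = 131/202 = 0.6485 and p̂₂ = 361/946 = 0.3816.
SE₁ = √(p̂₁(1−p̂₁)/n₁) = √(0.6485·0.3515/202) = 0.03359; SE₂ = √(0.3816·0.6184/946) = 0.01579.
Independent samples: SE of the difference = √(SE₁² + SE₂²) = √(0.0011282881 + 0.0002493241) = 0.03712.
z* for 99% confidence is 2.576, so the margin of error is 2.576 × 0.03712 = 0.09562.
Point estimate p̂₁ − p̂₂ = 0.6485 − 0.3816 = 0.2669.
0.2669 ± 0.09562 → (0.17128, 0.36252).
The interval (0.17128, 0.36252) does not contain 0, so the difference is significant.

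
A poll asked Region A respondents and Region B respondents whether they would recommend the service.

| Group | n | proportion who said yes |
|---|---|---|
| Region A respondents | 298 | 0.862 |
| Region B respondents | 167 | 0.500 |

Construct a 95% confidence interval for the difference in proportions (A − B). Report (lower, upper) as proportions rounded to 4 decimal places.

The two standard errors are √(0.8620×0.1380/298) = 0.01998 and √(0.5000×0.5000/167) = 0.03869.
Because the samples are independent, SE_diff = √(0.01998² + 0.03869²) = 0.04354.
Using z* = 1.960 for 95%, ME = 1.960 × 0.04354 = 0.08534.
p̂₁ − p̂₂ = 0.3620; interval 0.3620 ± 0.08534 gives (0.2767, 0.4473).

(0.2767, 0.4473)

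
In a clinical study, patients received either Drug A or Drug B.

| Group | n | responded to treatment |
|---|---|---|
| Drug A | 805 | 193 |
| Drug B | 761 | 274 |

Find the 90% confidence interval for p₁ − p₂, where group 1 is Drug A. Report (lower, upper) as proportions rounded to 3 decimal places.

(-0.158, -0.082)

p̂₁ = 193/805 = 0.2398 and p̂₂ = 274/761 = 0.3601.
SE₁ = √(p̂₁(1−p̂₁)/n₁) = √(0.2398·0.7602/805) = 0.01505; SE₂ = √(0.3601·0.6399/761) = 0.01740.
Independent samples: SE of the difference = √(SE₁² + SE₂²) = √(0.0002265025 + 0.00030276) = 0.02301.
z* for 90% confidence is 1.645, so the margin of error is 1.645 × 0.02301 = 0.03785.
Point estimate p̂₁ − p̂₂ = 0.2398 − 0.3601 = -0.1203.
-0.1203 ± 0.03785 → (-0.158, -0.082).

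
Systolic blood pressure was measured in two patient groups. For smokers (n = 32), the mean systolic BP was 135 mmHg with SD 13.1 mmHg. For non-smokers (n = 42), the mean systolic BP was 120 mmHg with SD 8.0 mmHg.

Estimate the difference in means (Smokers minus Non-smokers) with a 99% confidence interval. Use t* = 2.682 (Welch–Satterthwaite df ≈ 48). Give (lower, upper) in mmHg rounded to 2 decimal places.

(7.96, 22.04)

SE₁ = s₁/√n₁ = 13.1/√32 = 2.3158; SE₂ = 8.0/√42 = 1.2344.
Independent samples, unequal variances: SE_diff = √(SE₁² + SE₂²) = √(5.36292964 + 1.52374336) = 2.6242.
t* = 2.682, so margin of error = 2.682 × 2.6242 = 7.0381.
Difference in means = 135 − 120 = 15.0000.
15.0000 ± 7.0381 → (7.96, 22.04).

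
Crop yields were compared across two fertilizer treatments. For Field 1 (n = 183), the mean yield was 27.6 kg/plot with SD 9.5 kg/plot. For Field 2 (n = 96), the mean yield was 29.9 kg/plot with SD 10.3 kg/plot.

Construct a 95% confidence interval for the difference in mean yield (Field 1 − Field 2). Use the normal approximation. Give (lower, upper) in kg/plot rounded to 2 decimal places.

SE₁ = s₁/√n₁ = 9.5/√183 = 0.7023; SE₂ = 10.3/√96 = 1.0512.
Independent samples, unequal variances: SE_diff = √(SE₁² + SE₂²) = √(0.49322529 + 1.10502144) = 1.2642.
z* = 1.960, so margin of error = 1.960 × 1.2642 = 2.4778.
Difference in means = 27.6 − 29.9 = -2.3000.
-2.3000 ± 2.4778 → (-4.78, 0.18).

(-4.78, 0.18)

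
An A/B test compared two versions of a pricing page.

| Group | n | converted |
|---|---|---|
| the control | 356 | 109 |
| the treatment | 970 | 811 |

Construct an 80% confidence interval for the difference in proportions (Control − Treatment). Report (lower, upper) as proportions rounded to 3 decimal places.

(-0.565, -0.495)

First, p̂₁ = 109/356 = 0.3062; p̂₂ = 811/970 = 0.8361.
The two standard errors are √(0.3062×0.6938/356) = 0.02443 and √(0.8361×0.1639/970) = 0.01189.
Because the samples are independent, SE_diff = √(0.02443² + 0.01189²) = 0.02717.
Using z* = 1.282 for 80%, ME = 1.282 × 0.02717 = 0.03483.
p̂₁ − p̂₂ = -0.5299; interval -0.5299 ± 0.03483 gives (-0.565, -0.495).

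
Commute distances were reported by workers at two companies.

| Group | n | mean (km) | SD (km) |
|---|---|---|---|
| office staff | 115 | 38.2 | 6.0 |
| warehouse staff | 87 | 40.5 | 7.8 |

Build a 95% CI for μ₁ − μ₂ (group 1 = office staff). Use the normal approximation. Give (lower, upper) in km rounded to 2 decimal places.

(-4.27, -0.33)

Per-group SEs: s₁/√n₁ = 6.0/√115 = 0.5595, s₂/√n₂ = 7.8/√87 = 0.8362.
Unpooled SE of the difference: √(0.31304025 + 0.69923044) = 1.0061.
Margin of error = z* · SE = 1.960 × 1.0061 = 1.9720.
x̄₁ − x̄₂ = 38.2 − 40.5 = -2.3000.
CI: -2.3000 ± 1.9720 = (-4.27, -0.33).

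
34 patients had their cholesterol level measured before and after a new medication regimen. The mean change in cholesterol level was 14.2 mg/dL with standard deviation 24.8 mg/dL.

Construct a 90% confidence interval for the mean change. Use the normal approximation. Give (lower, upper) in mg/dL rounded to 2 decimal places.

Paired design: SE = s_d/√n = 24.8/√34 = 4.2532.
z* = 1.645; margin of error = 1.645 × 4.2532 = 6.9965.
14.2 ± 6.9965 → (7.20, 21.20).

(7.20, 21.20)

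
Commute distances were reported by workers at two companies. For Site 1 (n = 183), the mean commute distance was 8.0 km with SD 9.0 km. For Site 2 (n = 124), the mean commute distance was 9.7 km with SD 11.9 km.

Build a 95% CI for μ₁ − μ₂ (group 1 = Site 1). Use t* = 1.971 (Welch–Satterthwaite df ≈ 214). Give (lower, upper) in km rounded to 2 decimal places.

(-4.18, 0.78)

SE₁ = s₁/√n₁ = 9.0/√183 = 0.6653; SE₂ = 11.9/√124 = 1.0687.
Independent samples, unequal variances: SE_diff = √(SE₁² + SE₂²) = √(0.44262409 + 1.14211969) = 1.2589.
t* = 1.971, so margin of error = 1.971 × 1.2589 = 2.4813.
Difference in means = 8.0 − 9.7 = -1.7000.
-1.7000 ± 2.4813 → (-4.18, 0.78).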